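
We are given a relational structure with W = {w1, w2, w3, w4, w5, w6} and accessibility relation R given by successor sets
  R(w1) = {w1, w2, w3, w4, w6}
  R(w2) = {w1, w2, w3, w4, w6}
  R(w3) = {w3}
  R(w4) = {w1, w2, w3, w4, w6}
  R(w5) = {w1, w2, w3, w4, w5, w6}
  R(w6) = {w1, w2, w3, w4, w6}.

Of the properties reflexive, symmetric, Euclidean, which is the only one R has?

Reflexive: yes — every world is R-related to itself.
Symmetric: no — w1 R w3 but not w3 R w1.
Euclidean: no — w1 R w3 and w1 R w2, but not w3 R w2.
Only reflexive holds.

reflexive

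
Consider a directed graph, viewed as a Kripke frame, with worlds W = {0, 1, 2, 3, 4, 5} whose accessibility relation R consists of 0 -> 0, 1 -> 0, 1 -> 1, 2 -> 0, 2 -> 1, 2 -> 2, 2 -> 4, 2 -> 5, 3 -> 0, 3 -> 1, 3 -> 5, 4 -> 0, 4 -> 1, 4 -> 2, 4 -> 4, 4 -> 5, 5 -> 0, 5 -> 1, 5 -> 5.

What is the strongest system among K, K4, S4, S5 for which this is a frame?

Transitive (axiom 4): yes — every two-step R-path is closed by a direct edge.
Reflexive (axiom T): no — 3 is not related to itself.
Euclidean (axiom 5): no — 2 R 0 and 2 R 1, but not 0 R 1.
So F validates K, K4; S4 would additionally require R to be reflexive. The strongest is K4.

K4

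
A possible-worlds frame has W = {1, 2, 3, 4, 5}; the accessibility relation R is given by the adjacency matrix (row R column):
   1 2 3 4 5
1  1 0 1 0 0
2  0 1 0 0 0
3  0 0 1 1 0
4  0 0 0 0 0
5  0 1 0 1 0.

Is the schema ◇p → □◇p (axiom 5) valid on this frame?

No

The schema 5 characterises exactly the Euclidean frames.
Euclidean: no — 5 R 2 and 5 R 4, but not 2 R 4.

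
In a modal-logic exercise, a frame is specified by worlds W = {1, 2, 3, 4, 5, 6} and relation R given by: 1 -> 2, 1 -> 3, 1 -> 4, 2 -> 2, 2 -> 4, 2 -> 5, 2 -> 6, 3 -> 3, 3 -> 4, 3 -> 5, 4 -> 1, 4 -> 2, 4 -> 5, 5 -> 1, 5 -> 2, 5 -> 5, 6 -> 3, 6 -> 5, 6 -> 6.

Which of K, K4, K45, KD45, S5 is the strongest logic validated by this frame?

Transitive (axiom 4): no — 1 R 2 and 2 R 5, but not 1 R 5.
Euclidean (axiom 5): no — 1 R 2 and 1 R 3, but not 2 R 3.
Serial (axiom D): yes — every world has a successor (e.g. 1 R 2).
Reflexive (axiom T): no — 1 is not related to itself.
So F validates K; K4 would additionally require R to be transitive. The strongest is K.

K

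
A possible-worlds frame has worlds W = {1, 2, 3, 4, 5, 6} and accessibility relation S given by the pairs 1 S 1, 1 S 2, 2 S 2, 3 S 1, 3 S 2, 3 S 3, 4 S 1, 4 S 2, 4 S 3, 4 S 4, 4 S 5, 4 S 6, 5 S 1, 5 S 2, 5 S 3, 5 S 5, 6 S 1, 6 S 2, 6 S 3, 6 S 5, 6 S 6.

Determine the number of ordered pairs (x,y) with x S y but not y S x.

Enumerating: (1,2), (3,1), (3,2), (4,1), (4,2), (4,3), (4,5), (4,6), (5,1), (5,2), (5,3), (6,1), (6,2), (6,3), (6,5).

15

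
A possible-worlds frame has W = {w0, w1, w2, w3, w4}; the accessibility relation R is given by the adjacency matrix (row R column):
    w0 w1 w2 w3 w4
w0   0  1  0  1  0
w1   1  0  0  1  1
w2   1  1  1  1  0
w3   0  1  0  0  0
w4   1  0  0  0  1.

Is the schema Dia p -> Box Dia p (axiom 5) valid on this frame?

Axiom 5 corresponds to the accessibility relation being Euclidean.
Euclidean: no — w1 R w0 and w1 R w4, but not w0 R w4.

No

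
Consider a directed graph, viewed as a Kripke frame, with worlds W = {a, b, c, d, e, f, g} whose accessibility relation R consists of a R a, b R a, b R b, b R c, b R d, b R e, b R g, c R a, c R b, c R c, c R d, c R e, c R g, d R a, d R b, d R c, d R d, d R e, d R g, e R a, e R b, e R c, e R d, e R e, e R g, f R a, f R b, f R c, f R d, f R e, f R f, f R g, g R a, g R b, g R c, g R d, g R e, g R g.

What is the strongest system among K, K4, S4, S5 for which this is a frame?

S4

Transitive (axiom 4): yes — every two-step R-path is closed by a direct edge.
Reflexive (axiom T): yes — every world is R-related to itself.
Euclidean (axiom 5): no — b R a and b R c, but not a R c.
So F validates K, K4, S4; S5 would additionally require R to be Euclidean. The strongest is S4.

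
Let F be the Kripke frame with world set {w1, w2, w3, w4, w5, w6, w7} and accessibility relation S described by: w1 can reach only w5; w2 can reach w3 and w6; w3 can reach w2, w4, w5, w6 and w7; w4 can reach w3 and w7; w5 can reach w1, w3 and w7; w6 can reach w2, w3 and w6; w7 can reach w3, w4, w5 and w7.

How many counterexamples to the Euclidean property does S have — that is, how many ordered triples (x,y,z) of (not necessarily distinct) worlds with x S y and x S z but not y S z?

33

Enumerating: (w1,w5,w5), (w2,w3,w3), (w3,w2,w2), (w3,w2,w4), (w3,w2,w5), (w3,w2,w7), (w3,w4,w2), (w3,w4,w4), (w3,w4,w5), (w3,w4,w6), (w3,w5,w2), (w3,w5,w4), … and 21 more.
Total: 33.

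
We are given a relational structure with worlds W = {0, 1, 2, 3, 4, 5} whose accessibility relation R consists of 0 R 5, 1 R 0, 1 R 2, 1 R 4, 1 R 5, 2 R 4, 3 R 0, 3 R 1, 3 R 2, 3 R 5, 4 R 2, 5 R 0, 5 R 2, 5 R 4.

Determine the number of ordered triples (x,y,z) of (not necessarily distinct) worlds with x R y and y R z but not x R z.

9

Enumerating: (0,5,0), (0,5,2), (0,5,4), (2,4,2), (3,1,4), (3,2,4), (3,5,4), (4,2,4), (5,0,5).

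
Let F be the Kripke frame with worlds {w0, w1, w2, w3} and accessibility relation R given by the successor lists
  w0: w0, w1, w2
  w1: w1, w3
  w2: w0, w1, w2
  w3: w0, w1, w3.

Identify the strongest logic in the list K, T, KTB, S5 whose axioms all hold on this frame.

T

Reflexive (axiom T): yes — every world is R-related to itself.
Symmetric (axiom B): no — w0 R w1 but not w1 R w0.
Euclidean (axiom 5): no — w0 R w1 and w0 R w2, but not w1 R w2.
So F validates K, T; KTB would additionally require R to be symmetric. The strongest is T.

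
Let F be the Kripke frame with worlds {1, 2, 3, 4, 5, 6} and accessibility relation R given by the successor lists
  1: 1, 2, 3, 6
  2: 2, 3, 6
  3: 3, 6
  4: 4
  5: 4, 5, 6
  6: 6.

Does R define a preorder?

Reflexive: yes — every world is R-related to itself.
Transitive: yes — every two-step R-path is closed by a direct edge.
So R is a preorder.

Yes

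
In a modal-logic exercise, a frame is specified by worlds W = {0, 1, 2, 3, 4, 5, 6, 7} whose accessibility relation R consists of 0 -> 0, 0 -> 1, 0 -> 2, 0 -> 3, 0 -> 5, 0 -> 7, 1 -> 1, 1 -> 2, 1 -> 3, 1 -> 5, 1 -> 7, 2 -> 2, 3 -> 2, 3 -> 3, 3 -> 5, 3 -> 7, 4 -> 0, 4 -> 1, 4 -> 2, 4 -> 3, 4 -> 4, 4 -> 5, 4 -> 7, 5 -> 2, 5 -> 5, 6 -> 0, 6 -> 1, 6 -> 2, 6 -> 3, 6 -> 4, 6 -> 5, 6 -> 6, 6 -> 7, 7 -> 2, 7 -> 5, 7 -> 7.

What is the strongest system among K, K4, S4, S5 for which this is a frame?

Transitive (axiom 4): yes — every two-step R-path is closed by a direct edge.
Reflexive (axiom T): yes — every world is R-related to itself.
Euclidean (axiom 5): no — 0 R 2 and 0 R 1, but not 2 R 1.
So F validates K, K4, S4; S5 would additionally require R to be Euclidean. The strongest is S4.

S4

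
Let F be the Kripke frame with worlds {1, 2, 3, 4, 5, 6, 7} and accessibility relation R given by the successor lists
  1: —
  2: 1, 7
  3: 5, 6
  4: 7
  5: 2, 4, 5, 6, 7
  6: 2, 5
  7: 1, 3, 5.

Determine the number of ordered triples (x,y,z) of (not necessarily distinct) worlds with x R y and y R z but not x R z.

Enumerating: (2,7,3), (2,7,5), (3,5,2), (3,5,4), (3,5,7), (3,6,2), (4,7,1), (4,7,3), (4,7,5), (5,2,1), (5,7,1), (5,7,3), … and 10 more.
Total: 22.

22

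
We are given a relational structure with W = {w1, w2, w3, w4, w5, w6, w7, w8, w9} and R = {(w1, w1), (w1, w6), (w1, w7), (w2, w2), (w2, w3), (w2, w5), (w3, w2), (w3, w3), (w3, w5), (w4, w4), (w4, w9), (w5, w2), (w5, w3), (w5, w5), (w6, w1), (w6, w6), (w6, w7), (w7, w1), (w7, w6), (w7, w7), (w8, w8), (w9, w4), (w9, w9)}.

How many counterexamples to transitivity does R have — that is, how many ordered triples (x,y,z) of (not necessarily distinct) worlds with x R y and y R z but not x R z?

0

R is transitive; there are no such tuples.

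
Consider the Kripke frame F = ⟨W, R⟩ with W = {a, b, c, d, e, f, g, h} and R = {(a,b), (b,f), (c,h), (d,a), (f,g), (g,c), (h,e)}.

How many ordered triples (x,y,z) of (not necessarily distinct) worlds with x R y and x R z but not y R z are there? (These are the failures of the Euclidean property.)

7

Enumerating: (a,b,b), (b,f,f), (c,h,h), (d,a,a), (f,g,g), (g,c,c), (h,e,e).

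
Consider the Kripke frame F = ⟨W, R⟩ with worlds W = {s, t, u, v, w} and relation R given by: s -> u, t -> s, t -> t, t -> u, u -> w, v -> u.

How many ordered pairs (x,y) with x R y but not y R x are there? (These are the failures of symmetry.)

Enumerating: (s,u), (t,s), (t,u), (u,w), (v,u).

5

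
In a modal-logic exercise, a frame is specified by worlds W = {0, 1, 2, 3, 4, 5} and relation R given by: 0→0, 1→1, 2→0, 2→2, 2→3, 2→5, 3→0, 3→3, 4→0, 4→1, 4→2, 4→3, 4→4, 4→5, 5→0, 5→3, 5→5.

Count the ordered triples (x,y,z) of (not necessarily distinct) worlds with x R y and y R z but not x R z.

R is transitive; there are no such tuples.

0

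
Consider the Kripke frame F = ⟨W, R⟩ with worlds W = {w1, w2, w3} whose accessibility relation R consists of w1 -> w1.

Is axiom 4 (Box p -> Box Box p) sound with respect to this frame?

Axiom 4 corresponds to the accessibility relation being transitive.
Transitive: yes — every two-step R-path is closed by a direct edge.

Yes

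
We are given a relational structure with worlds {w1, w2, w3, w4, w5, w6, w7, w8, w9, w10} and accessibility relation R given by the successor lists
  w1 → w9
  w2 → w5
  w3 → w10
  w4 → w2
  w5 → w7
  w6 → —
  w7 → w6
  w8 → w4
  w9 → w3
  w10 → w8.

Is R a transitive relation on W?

No

Transitive: no — w1 R w9 and w9 R w3, but not w1 R w3.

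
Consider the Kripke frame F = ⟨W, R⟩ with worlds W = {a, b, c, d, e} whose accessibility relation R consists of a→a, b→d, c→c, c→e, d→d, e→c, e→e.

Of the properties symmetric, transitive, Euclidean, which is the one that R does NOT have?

symmetric

Symmetric: no — b R d but not d R b.
Transitive: yes — every two-step R-path is closed by a direct edge.
Euclidean: yes — any two successors of a common world are R-related.
Only symmetric fails.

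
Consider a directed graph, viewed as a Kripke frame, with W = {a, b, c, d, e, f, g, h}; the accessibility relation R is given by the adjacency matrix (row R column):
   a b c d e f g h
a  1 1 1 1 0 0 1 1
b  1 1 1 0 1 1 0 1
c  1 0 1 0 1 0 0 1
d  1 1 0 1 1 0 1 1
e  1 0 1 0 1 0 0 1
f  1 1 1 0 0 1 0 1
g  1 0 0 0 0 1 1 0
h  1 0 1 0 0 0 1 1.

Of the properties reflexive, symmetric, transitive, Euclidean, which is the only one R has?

Reflexive: yes — every world is R-related to itself.
Symmetric: no — b R c but not c R b.
Transitive: no — a R b and b R e, but not a R e.
Euclidean: no — a R b and a R d, but not b R d.
Only reflexive holds.

reflexive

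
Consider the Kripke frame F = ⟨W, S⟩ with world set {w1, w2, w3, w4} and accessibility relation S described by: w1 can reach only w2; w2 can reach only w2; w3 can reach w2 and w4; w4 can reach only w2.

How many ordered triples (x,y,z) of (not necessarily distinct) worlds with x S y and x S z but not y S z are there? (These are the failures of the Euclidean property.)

Enumerating: (w3,w2,w4), (w3,w4,w4).

2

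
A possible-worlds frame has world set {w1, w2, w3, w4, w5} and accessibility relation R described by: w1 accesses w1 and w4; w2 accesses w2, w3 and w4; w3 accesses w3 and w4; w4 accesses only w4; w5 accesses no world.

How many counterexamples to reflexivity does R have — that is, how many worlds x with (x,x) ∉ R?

1

Enumerating: w5.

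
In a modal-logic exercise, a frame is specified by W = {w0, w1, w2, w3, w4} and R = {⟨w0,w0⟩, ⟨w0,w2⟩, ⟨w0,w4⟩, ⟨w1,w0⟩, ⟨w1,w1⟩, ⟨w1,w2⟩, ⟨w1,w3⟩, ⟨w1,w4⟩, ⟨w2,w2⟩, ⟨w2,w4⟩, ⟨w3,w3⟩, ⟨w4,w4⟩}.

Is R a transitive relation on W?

Yes

Transitive: yes — every two-step R-path is closed by a direct edge.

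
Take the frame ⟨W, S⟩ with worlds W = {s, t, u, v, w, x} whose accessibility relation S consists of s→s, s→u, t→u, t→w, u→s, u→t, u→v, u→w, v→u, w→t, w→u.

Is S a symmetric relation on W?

Symmetric: yes — every pair in S has its reverse in S.

Yes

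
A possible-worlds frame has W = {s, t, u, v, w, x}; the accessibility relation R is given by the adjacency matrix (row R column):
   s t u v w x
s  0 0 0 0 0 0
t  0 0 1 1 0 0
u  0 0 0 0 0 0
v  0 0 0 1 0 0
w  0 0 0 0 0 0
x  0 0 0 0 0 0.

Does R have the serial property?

Serial: no — s has no R-successor.

No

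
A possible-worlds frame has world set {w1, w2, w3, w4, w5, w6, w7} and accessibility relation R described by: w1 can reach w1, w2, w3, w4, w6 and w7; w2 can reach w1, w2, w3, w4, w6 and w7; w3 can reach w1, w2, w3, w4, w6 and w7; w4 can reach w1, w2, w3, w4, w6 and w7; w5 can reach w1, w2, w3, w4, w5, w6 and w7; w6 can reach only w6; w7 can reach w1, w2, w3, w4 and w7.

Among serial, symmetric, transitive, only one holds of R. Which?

serial

Serial: yes — every world has a successor (e.g. w1 R w1).
Symmetric: no — w1 R w6 but not w6 R w1.
Transitive: no — w7 R w1 and w1 R w6, but not w7 R w6.
Only serial holds.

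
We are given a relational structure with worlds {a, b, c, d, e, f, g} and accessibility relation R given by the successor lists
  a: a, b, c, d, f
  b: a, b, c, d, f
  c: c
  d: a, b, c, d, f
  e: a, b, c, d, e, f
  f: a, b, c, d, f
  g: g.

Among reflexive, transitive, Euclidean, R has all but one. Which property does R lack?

Reflexive: yes — every world is R-related to itself.
Transitive: yes — every two-step R-path is closed by a direct edge.
Euclidean: no — a R c and a R b, but not c R b.
Only Euclidean fails.

Euclidean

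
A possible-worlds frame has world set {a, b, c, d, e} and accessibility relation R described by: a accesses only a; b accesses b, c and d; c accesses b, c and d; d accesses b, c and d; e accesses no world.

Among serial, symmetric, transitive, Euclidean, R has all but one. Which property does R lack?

Serial: no — e has no R-successor.
Symmetric: yes — every pair in R has its reverse in R.
Transitive: yes — every two-step R-path is closed by a direct edge.
Euclidean: yes — any two successors of a common world are R-related.
Only serial fails.

serial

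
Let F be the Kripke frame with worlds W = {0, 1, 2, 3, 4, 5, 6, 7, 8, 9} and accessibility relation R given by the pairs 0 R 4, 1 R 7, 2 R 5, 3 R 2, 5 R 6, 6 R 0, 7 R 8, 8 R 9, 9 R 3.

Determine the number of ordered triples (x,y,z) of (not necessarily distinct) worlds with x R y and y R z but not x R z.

8

Enumerating: (1,7,8), (2,5,6), (3,2,5), (5,6,0), (6,0,4), (7,8,9), (8,9,3), (9,3,2).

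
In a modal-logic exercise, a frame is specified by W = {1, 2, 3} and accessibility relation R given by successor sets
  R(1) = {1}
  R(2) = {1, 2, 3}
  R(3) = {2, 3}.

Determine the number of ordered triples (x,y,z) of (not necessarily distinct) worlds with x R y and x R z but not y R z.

3

Enumerating: (2,1,2), (2,1,3), (2,3,1).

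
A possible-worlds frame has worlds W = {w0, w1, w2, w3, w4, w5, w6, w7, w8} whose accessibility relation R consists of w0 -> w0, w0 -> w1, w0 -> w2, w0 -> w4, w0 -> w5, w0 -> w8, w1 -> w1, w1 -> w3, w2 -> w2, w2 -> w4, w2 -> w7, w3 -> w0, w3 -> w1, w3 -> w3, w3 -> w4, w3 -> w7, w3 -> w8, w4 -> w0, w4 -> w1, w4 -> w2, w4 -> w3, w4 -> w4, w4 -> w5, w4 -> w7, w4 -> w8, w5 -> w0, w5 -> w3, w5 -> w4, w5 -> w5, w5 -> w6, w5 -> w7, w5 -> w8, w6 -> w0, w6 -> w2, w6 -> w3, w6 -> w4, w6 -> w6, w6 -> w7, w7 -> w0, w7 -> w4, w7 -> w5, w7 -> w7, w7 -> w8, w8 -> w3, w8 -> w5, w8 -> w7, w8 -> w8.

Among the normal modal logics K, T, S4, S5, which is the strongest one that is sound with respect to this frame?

T

Reflexive (axiom T): yes — every world is R-related to itself.
Transitive (axiom 4): no — w0 R w1 and w1 R w3, but not w0 R w3.
Euclidean (axiom 5): no — w0 R w1 and w0 R w2, but not w1 R w2.
So F validates K, T; S4 would additionally require R to be transitive. The strongest is T.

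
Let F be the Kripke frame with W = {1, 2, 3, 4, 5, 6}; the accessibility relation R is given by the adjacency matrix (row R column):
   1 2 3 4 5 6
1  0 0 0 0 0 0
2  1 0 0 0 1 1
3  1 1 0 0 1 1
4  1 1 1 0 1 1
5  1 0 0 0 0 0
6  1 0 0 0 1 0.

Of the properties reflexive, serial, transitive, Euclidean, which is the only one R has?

Reflexive: no — 1 is not related to itself.
Serial: no — 1 has no R-successor.
Transitive: yes — every two-step R-path is closed by a direct edge.
Euclidean: no — 2 R 1 and 2 R 5, but not 1 R 5.
Only transitive holds.

transitive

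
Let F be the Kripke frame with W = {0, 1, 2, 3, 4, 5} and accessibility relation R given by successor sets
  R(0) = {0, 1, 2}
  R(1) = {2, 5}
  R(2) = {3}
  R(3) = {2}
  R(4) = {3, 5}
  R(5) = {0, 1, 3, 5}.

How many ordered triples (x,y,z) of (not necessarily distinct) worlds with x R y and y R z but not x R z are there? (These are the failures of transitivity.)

14

Enumerating: (0,1,5), (0,2,3), (1,2,3), (1,5,0), (1,5,1), (1,5,3), (2,3,2), (3,2,3), (4,3,2), (4,5,0), (4,5,1), (5,0,2), (5,1,2), (5,3,2).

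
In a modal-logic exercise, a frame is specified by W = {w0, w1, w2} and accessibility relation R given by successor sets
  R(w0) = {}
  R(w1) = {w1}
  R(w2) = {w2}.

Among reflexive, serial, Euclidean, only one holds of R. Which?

Reflexive: no — w0 is not related to itself.
Serial: no — w0 has no R-successor.
Euclidean: yes — any two successors of a common world are R-related.
Only Euclidean holds.

Euclidean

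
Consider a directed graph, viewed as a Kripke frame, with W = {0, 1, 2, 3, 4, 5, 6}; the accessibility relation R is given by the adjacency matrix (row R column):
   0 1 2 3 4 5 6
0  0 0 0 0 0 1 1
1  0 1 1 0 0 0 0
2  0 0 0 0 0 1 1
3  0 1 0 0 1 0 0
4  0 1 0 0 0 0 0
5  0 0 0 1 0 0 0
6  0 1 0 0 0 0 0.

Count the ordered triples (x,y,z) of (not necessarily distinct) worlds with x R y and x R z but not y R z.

Enumerating: (0,5,5), (0,5,6), (0,6,5), (0,6,6), (1,2,1), (1,2,2), (2,5,5), (2,5,6), (2,6,5), (2,6,6), (3,1,4), (3,4,4), (5,3,3).

13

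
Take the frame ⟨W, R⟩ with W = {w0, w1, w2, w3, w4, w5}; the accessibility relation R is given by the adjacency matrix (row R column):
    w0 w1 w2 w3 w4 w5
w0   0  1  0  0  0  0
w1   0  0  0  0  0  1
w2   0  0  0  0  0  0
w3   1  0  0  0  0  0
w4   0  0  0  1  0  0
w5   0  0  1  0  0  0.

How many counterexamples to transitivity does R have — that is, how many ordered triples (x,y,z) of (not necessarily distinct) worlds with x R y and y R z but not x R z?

Enumerating: (w0,w1,w5), (w1,w5,w2), (w3,w0,w1), (w4,w3,w0).

4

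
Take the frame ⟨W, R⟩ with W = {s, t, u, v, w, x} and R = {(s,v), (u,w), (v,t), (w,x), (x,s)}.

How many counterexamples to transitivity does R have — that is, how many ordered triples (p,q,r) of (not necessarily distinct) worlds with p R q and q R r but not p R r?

Enumerating: (s,v,t), (u,w,x), (w,x,s), (x,s,v).

4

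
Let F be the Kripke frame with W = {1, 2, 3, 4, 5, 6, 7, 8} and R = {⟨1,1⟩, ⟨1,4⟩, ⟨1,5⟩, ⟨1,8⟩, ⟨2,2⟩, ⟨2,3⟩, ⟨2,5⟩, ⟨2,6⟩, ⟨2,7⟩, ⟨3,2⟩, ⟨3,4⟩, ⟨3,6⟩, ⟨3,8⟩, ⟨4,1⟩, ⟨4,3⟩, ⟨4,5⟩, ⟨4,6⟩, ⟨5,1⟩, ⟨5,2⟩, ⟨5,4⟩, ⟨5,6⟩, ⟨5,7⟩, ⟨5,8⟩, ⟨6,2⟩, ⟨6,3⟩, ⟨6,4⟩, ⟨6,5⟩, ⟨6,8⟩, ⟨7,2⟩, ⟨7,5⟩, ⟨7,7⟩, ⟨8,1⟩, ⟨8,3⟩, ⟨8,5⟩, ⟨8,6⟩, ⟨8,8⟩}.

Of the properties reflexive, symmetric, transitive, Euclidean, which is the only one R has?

symmetric

Reflexive: no — 3 is not related to itself.
Symmetric: yes — every pair in R has its reverse in R.
Transitive: no — 1 R 4 and 4 R 3, but not 1 R 3.
Euclidean: no — 1 R 4 and 1 R 8, but not 4 R 8.
Only symmetric holds.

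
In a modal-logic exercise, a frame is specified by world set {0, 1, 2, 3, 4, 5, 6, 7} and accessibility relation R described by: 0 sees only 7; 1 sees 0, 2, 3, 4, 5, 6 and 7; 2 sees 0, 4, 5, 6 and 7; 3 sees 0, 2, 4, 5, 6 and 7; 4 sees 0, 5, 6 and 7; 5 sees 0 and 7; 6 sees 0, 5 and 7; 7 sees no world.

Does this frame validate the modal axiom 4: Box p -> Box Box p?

By correspondence theory, 4 is valid on a frame iff R is transitive.
Transitive: yes — every two-step R-path is closed by a direct edge.

Yes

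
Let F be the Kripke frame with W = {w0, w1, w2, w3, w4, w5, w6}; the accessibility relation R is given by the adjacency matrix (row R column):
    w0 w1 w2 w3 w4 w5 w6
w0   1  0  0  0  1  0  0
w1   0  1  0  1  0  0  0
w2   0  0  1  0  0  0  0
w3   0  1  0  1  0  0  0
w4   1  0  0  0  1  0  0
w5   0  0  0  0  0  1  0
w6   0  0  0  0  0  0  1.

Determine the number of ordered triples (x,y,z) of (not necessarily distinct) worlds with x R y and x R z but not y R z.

R is Euclidean; there are no such tuples.

0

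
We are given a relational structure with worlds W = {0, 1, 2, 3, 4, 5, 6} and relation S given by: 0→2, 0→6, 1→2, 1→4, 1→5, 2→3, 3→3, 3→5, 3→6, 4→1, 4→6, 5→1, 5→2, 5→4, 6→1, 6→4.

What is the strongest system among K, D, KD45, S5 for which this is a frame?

D

Serial (axiom D): yes — every world has a successor (e.g. 0 S 2).
Euclidean (axiom 5): no — 0 S 2 and 0 S 6, but not 2 S 6.
Transitive (axiom 4): no — 0 S 2 and 2 S 3, but not 0 S 3.
Reflexive (axiom T): no — 0 is not related to itself.
So F validates K, D; KD45 would additionally require S to be Euclidean and transitive. The strongest is D.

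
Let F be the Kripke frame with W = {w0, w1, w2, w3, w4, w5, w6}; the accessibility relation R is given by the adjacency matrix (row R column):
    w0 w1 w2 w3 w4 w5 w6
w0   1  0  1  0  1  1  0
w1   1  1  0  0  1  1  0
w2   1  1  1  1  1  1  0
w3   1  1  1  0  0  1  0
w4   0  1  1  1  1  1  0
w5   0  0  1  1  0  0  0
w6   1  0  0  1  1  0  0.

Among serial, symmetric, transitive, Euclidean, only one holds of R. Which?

Serial: yes — every world has a successor (e.g. w0 R w0).
Symmetric: no — w0 R w4 but not w4 R w0.
Transitive: no — w0 R w2 and w2 R w1, but not w0 R w1.
Euclidean: no — w0 R w5 and w0 R w4, but not w5 R w4.
Only serial holds.

serial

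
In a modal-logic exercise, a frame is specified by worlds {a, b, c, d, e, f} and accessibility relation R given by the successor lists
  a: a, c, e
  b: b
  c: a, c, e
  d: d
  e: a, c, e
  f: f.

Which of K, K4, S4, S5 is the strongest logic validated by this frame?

Transitive (axiom 4): yes — every two-step R-path is closed by a direct edge.
Reflexive (axiom T): yes — every world is R-related to itself.
Euclidean (axiom 5): yes — any two successors of a common world are R-related.
So F validates K, K4, S4, S5. The strongest is S5.

S5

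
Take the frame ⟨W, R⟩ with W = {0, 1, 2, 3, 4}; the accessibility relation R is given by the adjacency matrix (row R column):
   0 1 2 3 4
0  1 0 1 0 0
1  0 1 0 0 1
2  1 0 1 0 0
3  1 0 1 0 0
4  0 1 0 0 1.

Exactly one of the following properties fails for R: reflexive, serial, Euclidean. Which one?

reflexive

Reflexive: no — 3 is not related to itself.
Serial: yes — every world has a successor (e.g. 0 R 0).
Euclidean: yes — any two successors of a common world are R-related.
Only reflexive fails.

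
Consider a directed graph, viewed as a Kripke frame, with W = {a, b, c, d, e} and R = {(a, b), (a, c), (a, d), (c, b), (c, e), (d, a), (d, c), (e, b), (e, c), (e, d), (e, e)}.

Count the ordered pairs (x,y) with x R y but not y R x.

Enumerating: (a,b), (a,c), (c,b), (d,c), (e,b), (e,d).

6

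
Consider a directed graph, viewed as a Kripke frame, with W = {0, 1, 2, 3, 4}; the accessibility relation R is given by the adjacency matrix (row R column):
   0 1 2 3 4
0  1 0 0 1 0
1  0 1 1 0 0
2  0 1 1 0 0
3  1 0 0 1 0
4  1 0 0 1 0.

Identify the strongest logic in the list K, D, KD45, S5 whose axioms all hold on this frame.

Serial (axiom D): yes — every world has a successor (e.g. 0 R 0).
Euclidean (axiom 5): yes — any two successors of a common world are R-related.
Transitive (axiom 4): yes — every two-step R-path is closed by a direct edge.
Reflexive (axiom T): no — 4 is not related to itself.
So F validates K, D, KD45; S5 would additionally require R to be reflexive. The strongest is KD45.

KD45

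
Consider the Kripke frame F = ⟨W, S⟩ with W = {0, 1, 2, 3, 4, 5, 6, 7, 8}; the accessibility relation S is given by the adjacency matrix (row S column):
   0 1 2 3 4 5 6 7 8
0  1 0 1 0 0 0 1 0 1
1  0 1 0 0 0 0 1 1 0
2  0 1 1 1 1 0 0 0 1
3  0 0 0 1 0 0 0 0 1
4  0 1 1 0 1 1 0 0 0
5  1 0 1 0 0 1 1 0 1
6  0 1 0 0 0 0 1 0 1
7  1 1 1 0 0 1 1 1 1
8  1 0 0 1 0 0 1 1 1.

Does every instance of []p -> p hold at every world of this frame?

The schema T characterises exactly the reflexive frames.
Reflexive: yes — every world is S-related to itself.

Yes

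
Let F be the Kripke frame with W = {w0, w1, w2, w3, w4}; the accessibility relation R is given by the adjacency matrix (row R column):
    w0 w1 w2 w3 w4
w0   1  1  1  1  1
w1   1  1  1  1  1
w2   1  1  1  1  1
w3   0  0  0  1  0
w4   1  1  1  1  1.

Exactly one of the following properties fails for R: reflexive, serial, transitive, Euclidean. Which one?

Euclidean

Reflexive: yes — every world is R-related to itself.
Serial: yes — every world has a successor (e.g. w0 R w0).
Transitive: yes — every two-step R-path is closed by a direct edge.
Euclidean: no — w0 R w3 and w0 R w1, but not w3 R w1.
Only Euclidean fails.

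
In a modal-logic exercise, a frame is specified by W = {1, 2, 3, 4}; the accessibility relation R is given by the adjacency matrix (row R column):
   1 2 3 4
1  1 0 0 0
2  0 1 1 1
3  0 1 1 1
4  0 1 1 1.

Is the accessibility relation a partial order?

No

Reflexive: yes — every world is R-related to itself.
Transitive: yes — every two-step R-path is closed by a direct edge.
Antisymmetric: no — 2 R 3 and 3 R 2 with 2 ≠ 3.
So R is not a partial order.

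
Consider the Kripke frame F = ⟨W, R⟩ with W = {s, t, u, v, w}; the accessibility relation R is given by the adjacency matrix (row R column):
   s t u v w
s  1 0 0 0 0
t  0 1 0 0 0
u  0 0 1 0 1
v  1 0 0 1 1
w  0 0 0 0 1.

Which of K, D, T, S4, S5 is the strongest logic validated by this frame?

Serial (axiom D): yes — every world has a successor (e.g. s R s).
Reflexive (axiom T): yes — every world is R-related to itself.
Transitive (axiom 4): yes — every two-step R-path is closed by a direct edge.
Euclidean (axiom 5): no — v R s and v R w, but not s R w.
So F validates K, D, T, S4; S5 would additionally require R to be Euclidean. The strongest is S4.

S4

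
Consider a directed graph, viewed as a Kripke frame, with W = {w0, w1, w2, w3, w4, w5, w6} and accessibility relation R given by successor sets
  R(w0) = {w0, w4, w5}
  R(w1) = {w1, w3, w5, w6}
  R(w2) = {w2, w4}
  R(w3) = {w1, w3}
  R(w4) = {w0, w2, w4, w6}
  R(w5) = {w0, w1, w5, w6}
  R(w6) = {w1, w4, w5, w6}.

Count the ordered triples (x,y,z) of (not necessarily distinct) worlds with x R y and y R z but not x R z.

Enumerating: (w0,w4,w2), (w0,w4,w6), (w0,w5,w1), (w0,w5,w6), (w1,w5,w0), (w1,w6,w4), (w2,w4,w0), (w2,w4,w6), (w3,w1,w5), (w3,w1,w6), (w4,w0,w5), (w4,w6,w1), … and 8 more.
Total: 20.

20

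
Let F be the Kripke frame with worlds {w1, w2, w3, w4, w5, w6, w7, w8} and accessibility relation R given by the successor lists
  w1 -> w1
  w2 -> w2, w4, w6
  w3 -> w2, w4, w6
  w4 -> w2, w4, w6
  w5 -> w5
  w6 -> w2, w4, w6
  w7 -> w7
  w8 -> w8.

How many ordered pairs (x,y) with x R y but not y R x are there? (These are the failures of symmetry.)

3

Enumerating: (w3,w2), (w3,w4), (w3,w6).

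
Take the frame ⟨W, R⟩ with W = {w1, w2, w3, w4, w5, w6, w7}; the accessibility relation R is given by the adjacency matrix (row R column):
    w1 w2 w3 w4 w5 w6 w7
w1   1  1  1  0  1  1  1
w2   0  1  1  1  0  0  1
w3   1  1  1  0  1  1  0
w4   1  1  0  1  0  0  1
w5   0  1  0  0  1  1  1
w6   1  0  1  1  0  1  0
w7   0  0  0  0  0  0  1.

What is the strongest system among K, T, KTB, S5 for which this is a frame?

T

Reflexive (axiom T): yes — every world is R-related to itself.
Symmetric (axiom B): no — w1 R w2 but not w2 R w1.
Euclidean (axiom 5): no — w1 R w2 and w1 R w5, but not w2 R w5.
So F validates K, T; KTB would additionally require R to be symmetric. The strongest is T.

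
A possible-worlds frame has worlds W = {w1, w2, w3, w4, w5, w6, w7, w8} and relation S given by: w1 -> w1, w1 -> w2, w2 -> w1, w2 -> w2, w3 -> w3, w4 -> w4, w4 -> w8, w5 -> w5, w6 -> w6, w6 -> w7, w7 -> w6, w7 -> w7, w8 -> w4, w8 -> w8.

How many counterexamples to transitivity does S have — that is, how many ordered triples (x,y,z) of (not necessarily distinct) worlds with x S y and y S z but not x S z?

S is transitive; there are no such tuples.

0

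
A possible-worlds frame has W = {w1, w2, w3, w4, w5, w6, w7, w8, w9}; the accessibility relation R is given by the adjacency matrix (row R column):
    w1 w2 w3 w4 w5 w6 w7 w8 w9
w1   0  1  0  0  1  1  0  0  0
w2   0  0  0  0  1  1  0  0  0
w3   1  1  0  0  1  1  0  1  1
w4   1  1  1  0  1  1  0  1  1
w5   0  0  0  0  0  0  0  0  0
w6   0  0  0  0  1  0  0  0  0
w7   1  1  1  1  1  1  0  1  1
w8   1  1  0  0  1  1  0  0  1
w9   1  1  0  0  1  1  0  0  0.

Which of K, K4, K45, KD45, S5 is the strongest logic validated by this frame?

K4

Transitive (axiom 4): yes — every two-step R-path is closed by a direct edge.
Euclidean (axiom 5): no — w1 R w5 and w1 R w2, but not w5 R w2.
Serial (axiom D): no — w5 has no R-successor.
Reflexive (axiom T): no — w1 is not related to itself.
So F validates K, K4; K45 would additionally require R to be Euclidean. The strongest is K4.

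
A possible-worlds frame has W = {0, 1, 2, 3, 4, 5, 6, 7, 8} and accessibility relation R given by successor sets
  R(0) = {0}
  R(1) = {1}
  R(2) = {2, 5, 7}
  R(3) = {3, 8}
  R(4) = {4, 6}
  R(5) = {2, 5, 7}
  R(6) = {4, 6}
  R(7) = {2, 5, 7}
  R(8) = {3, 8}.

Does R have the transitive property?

Transitive: yes — every two-step R-path is closed by a direct edge.

Yes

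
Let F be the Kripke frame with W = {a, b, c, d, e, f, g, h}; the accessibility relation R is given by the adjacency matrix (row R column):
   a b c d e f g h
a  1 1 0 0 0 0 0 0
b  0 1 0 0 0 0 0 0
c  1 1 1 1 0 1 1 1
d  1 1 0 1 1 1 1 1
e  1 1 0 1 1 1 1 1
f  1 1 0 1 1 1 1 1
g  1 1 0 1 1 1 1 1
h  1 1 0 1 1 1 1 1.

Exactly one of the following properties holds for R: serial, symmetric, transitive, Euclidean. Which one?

serial

Serial: yes — every world has a successor (e.g. a R a).
Symmetric: no — a R b but not b R a.
Transitive: no — c R d and d R e, but not c R e.
Euclidean: no — c R a and c R d, but not a R d.
Only serial holds.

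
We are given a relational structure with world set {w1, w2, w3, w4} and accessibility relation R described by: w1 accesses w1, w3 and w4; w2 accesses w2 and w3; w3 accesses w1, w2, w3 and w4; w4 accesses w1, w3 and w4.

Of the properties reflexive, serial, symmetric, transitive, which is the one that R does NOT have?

transitive

Reflexive: yes — every world is R-related to itself.
Serial: yes — every world has a successor (e.g. w1 R w1).
Symmetric: yes — every pair in R has its reverse in R.
Transitive: no — w1 R w3 and w3 R w2, but not w1 R w2.
Only transitive fails.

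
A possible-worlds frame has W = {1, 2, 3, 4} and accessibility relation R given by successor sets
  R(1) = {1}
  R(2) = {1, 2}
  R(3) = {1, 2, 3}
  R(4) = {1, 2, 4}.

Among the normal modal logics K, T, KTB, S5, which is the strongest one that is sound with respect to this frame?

T

Reflexive (axiom T): yes — every world is R-related to itself.
Symmetric (axiom B): no — 2 R 1 but not 1 R 2.
Euclidean (axiom 5): no — 3 R 1 and 3 R 2, but not 1 R 2.
So F validates K, T; KTB would additionally require R to be symmetric. The strongest is T.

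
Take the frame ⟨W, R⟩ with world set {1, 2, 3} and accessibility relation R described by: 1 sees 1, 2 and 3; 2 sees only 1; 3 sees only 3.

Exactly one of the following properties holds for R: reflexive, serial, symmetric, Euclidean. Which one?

serial

Reflexive: no — 2 is not related to itself.
Serial: yes — every world has a successor (e.g. 1 R 1).
Symmetric: no — 1 R 3 but not 3 R 1.
Euclidean: no — 1 R 2 and 1 R 3, but not 2 R 3.
Only serial holds.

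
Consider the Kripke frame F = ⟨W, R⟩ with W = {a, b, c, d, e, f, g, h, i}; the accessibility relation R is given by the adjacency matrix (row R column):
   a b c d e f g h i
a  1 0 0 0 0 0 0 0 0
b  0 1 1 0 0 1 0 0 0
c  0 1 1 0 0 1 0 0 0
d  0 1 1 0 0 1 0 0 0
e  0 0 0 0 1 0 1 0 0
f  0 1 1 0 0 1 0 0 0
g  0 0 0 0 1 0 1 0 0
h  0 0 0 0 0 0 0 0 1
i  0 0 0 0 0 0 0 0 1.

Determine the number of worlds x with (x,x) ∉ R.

Enumerating: d, h.

2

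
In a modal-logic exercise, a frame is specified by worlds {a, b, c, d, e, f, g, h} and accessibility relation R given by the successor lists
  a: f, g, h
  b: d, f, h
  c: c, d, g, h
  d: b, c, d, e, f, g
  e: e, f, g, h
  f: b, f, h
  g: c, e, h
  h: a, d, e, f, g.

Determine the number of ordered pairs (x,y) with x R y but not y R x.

9

Enumerating: (a,f), (a,g), (b,h), (c,h), (d,e), (d,f), (d,g), (e,f), (h,d).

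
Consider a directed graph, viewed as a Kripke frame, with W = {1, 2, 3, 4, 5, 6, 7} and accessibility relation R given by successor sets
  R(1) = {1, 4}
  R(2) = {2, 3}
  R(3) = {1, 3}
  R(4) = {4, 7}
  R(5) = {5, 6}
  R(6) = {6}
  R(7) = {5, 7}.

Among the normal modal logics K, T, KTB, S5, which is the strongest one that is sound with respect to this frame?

T

Reflexive (axiom T): yes — every world is R-related to itself.
Symmetric (axiom B): no — 1 R 4 but not 4 R 1.
Euclidean (axiom 5): no — 1 R 4 and 1 R 1, but not 4 R 1.
So F validates K, T; KTB would additionally require R to be symmetric. The strongest is T.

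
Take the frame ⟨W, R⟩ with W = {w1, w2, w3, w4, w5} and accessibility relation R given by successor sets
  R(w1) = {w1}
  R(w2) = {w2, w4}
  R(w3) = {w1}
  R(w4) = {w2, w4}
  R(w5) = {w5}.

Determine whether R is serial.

Yes

Serial: yes — every world has a successor (e.g. w1 R w1).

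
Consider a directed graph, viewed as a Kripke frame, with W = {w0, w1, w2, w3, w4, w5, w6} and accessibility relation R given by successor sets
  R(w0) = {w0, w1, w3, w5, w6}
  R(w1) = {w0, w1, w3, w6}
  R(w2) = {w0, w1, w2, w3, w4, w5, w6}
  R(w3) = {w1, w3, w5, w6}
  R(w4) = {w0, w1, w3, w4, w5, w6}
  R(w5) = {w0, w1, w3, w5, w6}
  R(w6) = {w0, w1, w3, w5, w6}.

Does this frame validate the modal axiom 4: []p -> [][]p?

No

Axiom 4 corresponds to the accessibility relation being transitive.
Transitive: no — w1 R w0 and w0 R w5, but not w1 R w5.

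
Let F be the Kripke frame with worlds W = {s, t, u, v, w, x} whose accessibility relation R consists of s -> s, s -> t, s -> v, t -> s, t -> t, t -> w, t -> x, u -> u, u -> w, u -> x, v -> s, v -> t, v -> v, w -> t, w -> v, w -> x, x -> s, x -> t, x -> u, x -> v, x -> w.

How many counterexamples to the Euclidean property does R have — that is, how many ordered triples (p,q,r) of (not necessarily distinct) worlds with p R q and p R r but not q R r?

25

Enumerating: (s,t,v), (t,s,w), (t,s,x), (t,w,s), (t,w,w), (t,x,x), (u,w,u), (u,w,w), (u,x,x), (v,t,v), (w,t,v), (w,v,x), … and 13 more.
Total: 25.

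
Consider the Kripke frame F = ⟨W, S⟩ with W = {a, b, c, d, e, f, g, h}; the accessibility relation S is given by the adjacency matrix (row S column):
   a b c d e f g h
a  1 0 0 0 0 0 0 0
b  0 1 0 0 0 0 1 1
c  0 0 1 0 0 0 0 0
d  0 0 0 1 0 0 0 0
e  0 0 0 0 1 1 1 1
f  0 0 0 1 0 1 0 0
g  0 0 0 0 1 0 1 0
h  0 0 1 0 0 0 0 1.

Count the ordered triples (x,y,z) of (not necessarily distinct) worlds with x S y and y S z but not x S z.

Enumerating: (b,g,e), (b,h,c), (e,f,d), (e,h,c), (g,e,f), (g,e,h).

6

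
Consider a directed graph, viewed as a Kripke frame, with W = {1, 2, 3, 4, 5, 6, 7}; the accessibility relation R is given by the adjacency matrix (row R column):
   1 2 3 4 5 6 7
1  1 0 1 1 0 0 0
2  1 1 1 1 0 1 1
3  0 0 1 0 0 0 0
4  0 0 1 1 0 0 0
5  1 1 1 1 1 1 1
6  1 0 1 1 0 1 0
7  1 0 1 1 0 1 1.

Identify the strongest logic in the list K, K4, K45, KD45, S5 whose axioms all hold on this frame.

Transitive (axiom 4): yes — every two-step R-path is closed by a direct edge.
Euclidean (axiom 5): no — 1 R 3 and 1 R 4, but not 3 R 4.
Serial (axiom D): yes — every world has a successor (e.g. 1 R 1).
Reflexive (axiom T): yes — every world is R-related to itself.
So F validates K, K4; K45 would additionally require R to be Euclidean. The strongest is K4.

K4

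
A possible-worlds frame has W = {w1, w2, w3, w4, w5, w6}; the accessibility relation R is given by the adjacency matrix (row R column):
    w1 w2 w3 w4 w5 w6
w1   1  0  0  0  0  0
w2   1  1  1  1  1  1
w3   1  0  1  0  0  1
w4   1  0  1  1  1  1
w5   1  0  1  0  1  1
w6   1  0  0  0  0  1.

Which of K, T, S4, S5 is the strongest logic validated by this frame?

S4

Reflexive (axiom T): yes — every world is R-related to itself.
Transitive (axiom 4): yes — every two-step R-path is closed by a direct edge.
Euclidean (axiom 5): no — w2 R w1 and w2 R w3, but not w1 R w3.
So F validates K, T, S4; S5 would additionally require R to be Euclidean. The strongest is S4.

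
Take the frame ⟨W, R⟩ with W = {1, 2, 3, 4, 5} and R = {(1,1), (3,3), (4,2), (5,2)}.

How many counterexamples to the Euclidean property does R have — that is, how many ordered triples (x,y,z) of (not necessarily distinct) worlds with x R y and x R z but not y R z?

2

Enumerating: (4,2,2), (5,2,2).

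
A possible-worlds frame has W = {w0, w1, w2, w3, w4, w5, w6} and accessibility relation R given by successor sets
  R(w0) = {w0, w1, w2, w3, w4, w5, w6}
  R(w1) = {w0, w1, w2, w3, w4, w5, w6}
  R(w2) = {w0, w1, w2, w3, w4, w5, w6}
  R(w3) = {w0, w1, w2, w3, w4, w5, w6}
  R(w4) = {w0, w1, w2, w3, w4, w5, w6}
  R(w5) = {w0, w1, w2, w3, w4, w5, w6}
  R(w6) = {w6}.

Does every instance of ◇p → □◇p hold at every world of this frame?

Axiom 5 corresponds to the accessibility relation being Euclidean.
Euclidean: no — w0 R w6 and w0 R w1, but not w6 R w1.

No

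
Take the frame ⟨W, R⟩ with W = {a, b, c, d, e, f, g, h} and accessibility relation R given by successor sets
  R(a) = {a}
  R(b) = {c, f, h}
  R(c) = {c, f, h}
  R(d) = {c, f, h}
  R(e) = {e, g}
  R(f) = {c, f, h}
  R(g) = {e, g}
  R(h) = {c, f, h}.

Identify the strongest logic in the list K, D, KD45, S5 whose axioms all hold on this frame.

KD45

Serial (axiom D): yes — every world has a successor (e.g. a R a).
Euclidean (axiom 5): yes — any two successors of a common world are R-related.
Transitive (axiom 4): yes — every two-step R-path is closed by a direct edge.
Reflexive (axiom T): no — b is not related to itself.
So F validates K, D, KD45; S5 would additionally require R to be reflexive. The strongest is KD45.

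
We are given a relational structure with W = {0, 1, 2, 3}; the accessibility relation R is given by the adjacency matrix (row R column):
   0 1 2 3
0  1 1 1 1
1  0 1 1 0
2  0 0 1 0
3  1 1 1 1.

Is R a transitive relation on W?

Transitive: yes — every two-step R-path is closed by a direct edge.

Yes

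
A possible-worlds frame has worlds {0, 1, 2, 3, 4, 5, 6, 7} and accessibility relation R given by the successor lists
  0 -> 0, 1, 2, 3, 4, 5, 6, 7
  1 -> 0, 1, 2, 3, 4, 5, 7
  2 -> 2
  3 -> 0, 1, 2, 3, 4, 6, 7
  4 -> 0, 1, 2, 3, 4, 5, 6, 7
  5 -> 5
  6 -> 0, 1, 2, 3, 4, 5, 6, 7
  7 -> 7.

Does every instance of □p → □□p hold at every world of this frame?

The schema 4 characterises exactly the transitive frames.
Transitive: no — 1 R 0 and 0 R 6, but not 1 R 6.

No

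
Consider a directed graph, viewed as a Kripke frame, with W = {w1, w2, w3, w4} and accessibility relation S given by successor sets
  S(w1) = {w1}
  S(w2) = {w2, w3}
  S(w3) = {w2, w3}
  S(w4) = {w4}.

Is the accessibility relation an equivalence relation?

Yes

Reflexive: yes — every world is S-related to itself.
Symmetric: yes — every pair in S has its reverse in S.
Transitive: yes — every two-step S-path is closed by a direct edge.
So S is an equivalence relation.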